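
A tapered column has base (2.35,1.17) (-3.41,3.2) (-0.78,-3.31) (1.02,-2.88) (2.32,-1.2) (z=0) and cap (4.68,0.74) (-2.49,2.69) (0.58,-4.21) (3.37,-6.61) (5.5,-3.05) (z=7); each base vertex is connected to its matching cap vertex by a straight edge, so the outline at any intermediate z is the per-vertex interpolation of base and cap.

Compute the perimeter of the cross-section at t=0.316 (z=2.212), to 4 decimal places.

Perimeter at t=0.316: 21.4604

Cross-section at t=0.316: each vertex is (1-t)·p0[i] + t·p1[i].
  v1: (1-0.316)·(2.35,1.17) + 0.316·(4.68,0.74) = (3.0863,1.0341)
  v2: (1-0.316)·(-3.41,3.2) + 0.316·(-2.49,2.69) = (-3.1193,3.0388)
  v3: (1-0.316)·(-0.78,-3.31) + 0.316·(0.58,-4.21) = (-0.3502,-3.5944)
  v4: (1-0.316)·(1.02,-2.88) + 0.316·(3.37,-6.61) = (1.7626,-4.0587)
  v5: (1-0.316)·(2.32,-1.2) + 0.316·(5.5,-3.05) = (3.3249,-1.7846)
Perimeter = Σ |v_{i+1} − v_i|:
  edge 1→2: √(-6.2056² + 2.0047²) = 6.5213 (running 6.5213)
  edge 2→3: √(2.7690² + -6.6332²) = 7.1880 (running 13.7093)
  edge 3→4: √(2.1128² + -0.4643²) = 2.1632 (running 15.8726)
  edge 4→5: √(1.5623² + 2.2741²) = 2.7590 (running 18.6316)
  edge 5→1: √(-0.2386² + 2.8187²) = 2.8288 (running 21.4604)
Perimeter = 21.4604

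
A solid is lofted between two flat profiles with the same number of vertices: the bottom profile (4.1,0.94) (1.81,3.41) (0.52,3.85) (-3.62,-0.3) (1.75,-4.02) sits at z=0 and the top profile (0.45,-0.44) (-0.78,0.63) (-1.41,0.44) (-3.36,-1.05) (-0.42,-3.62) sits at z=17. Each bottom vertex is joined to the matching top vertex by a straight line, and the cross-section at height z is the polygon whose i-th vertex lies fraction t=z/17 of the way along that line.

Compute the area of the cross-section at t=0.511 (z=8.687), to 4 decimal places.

Area at t=0.511: 18.1869

Cross-section at t=0.511: each vertex is (1-t)·p0[i] + t·p1[i].
  v1: (1-0.511)·(4.1,0.94) + 0.511·(0.45,-0.44) = (2.2348,0.2348)
  v2: (1-0.511)·(1.81,3.41) + 0.511·(-0.78,0.63) = (0.4865,1.9894)
  v3: (1-0.511)·(0.52,3.85) + 0.511·(-1.41,0.44) = (-0.4662,2.1075)
  v4: (1-0.511)·(-3.62,-0.3) + 0.511·(-3.36,-1.05) = (-3.4871,-0.6833)
  v5: (1-0.511)·(1.75,-4.02) + 0.511·(-0.42,-3.62) = (0.6411,-3.8156)
Shoelace sum Σ(x_i·y_{i+1} − x_{i+1}·y_i):
  i=1: 2.2348·1.9894 − 0.4865·0.2348 = +4.3318 (running +4.3318)
  i=2: 0.4865·2.1075 − -0.4662·1.9894 = +1.9528 (running +6.2847)
  i=3: -0.4662·-0.6833 − -3.4871·2.1075 = +7.6677 (running +13.9523)
  i=4: -3.4871·-3.8156 − 0.6411·-0.6833 = +13.7436 (running +27.6959)
  i=5: 0.6411·0.2348 − 2.2348·-3.8156 = +8.6778 (running +36.3737)
Area = |Σ|/2 = |36.3737|/2 = 18.1869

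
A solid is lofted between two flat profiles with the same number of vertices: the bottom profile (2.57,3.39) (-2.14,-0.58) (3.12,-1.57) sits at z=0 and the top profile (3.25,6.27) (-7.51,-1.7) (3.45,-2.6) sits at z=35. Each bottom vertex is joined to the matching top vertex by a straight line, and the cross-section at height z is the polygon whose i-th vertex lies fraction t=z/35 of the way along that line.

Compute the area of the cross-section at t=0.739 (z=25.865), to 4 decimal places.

Cross-section at t=0.739: each vertex is (1-t)·p0[i] + t·p1[i].
  v1: (1-0.739)·(2.57,3.39) + 0.739·(3.25,6.27) = (3.0725,5.5183)
  v2: (1-0.739)·(-2.14,-0.58) + 0.739·(-7.51,-1.7) = (-6.1084,-1.4077)
  v3: (1-0.739)·(3.12,-1.57) + 0.739·(3.45,-2.6) = (3.3639,-2.3312)
Shoelace sum Σ(x_i·y_{i+1} − x_{i+1}·y_i):
  i=1: 3.0725·-1.4077 − -6.1084·5.5183 = +29.3831 (running +29.3831)
  i=2: -6.1084·-2.3312 − 3.3639·-1.4077 = +18.9750 (running +48.3582)
  i=3: 3.3639·5.5183 − 3.0725·-2.3312 = +25.7255 (running +74.0837)
Area = |Σ|/2 = |74.0837|/2 = 37.0418

Area at t=0.739: 37.0418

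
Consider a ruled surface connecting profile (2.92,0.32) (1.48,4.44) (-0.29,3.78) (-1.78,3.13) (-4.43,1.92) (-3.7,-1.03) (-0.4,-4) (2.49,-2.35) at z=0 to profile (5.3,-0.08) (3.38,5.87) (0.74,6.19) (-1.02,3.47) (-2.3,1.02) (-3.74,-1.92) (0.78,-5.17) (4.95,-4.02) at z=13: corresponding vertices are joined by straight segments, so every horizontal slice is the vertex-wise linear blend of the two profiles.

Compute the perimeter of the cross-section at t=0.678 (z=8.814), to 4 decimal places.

Cross-section at t=0.678: each vertex is (1-t)·p0[i] + t·p1[i].
  v1: (1-0.678)·(2.92,0.32) + 0.678·(5.3,-0.08) = (4.5336,0.0488)
  v2: (1-0.678)·(1.48,4.44) + 0.678·(3.38,5.87) = (2.7682,5.4095)
  v3: (1-0.678)·(-0.29,3.78) + 0.678·(0.74,6.19) = (0.4083,5.4140)
  v4: (1-0.678)·(-1.78,3.13) + 0.678·(-1.02,3.47) = (-1.2647,3.3605)
  v5: (1-0.678)·(-4.43,1.92) + 0.678·(-2.3,1.02) = (-2.9859,1.3098)
  v6: (1-0.678)·(-3.7,-1.03) + 0.678·(-3.74,-1.92) = (-3.7271,-1.6334)
  v7: (1-0.678)·(-0.4,-4) + 0.678·(0.78,-5.17) = (0.4000,-4.7933)
  v8: (1-0.678)·(2.49,-2.35) + 0.678·(4.95,-4.02) = (4.1579,-3.4823)
Perimeter = Σ |v_{i+1} − v_i|:
  edge 1→2: √(-1.7654² + 5.3607²) = 5.6440 (running 5.6440)
  edge 2→3: √(-2.3599² + 0.0044²) = 2.3599 (running 8.0038)
  edge 3→4: √(-1.6731² + -2.0535²) = 2.6487 (running 10.6526)
  edge 4→5: √(-1.7211² + -2.0507²) = 2.6773 (running 13.3298)
  edge 5→6: √(-0.7413² + -2.9432²) = 3.0351 (running 16.3650)
  edge 6→7: √(4.1272² + -3.1598²) = 5.1979 (running 21.5629)
  edge 7→8: √(3.7578² + 1.3110²) = 3.9800 (running 25.5428)
  edge 8→1: √(0.3758² + 3.5311²) = 3.5510 (running 29.0938)
Perimeter = 29.0938

Perimeter at t=0.678: 29.0938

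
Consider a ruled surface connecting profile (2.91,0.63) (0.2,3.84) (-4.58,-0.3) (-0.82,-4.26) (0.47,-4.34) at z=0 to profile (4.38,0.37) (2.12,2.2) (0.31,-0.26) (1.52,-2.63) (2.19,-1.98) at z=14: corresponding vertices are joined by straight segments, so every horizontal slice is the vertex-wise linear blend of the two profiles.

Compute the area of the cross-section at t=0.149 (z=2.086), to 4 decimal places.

Area at t=0.149: 28.8541

Cross-section at t=0.149: each vertex is (1-t)·p0[i] + t·p1[i].
  v1: (1-0.149)·(2.91,0.63) + 0.149·(4.38,0.37) = (3.1290,0.5913)
  v2: (1-0.149)·(0.2,3.84) + 0.149·(2.12,2.2) = (0.4861,3.5956)
  v3: (1-0.149)·(-4.58,-0.3) + 0.149·(0.31,-0.26) = (-3.8514,-0.2940)
  v4: (1-0.149)·(-0.82,-4.26) + 0.149·(1.52,-2.63) = (-0.4713,-4.0171)
  v5: (1-0.149)·(0.47,-4.34) + 0.149·(2.19,-1.98) = (0.7263,-3.9884)
Shoelace sum Σ(x_i·y_{i+1} − x_{i+1}·y_i):
  i=1: 3.1290·3.5956 − 0.4861·0.5913 = +10.9635 (running +10.9635)
  i=2: 0.4861·-0.2940 − -3.8514·3.5956 = +13.7053 (running +24.6688)
  i=3: -3.8514·-4.0171 − -0.4713·-0.2940 = +15.3329 (running +40.0017)
  i=4: -0.4713·-3.9884 − 0.7263·-4.0171 = +4.7974 (running +44.7991)
  i=5: 0.7263·0.5913 − 3.1290·-3.9884 = +12.9091 (running +57.7082)
Area = |Σ|/2 = |57.7082|/2 = 28.8541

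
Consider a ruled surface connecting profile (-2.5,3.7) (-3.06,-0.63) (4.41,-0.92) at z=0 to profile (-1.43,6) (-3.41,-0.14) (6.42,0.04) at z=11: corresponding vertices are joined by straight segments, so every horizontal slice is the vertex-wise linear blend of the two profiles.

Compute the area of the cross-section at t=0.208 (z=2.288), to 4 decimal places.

Area at t=0.208: 18.8161

Cross-section at t=0.208: each vertex is (1-t)·p0[i] + t·p1[i].
  v1: (1-0.208)·(-2.5,3.7) + 0.208·(-1.43,6) = (-2.2774,4.1784)
  v2: (1-0.208)·(-3.06,-0.63) + 0.208·(-3.41,-0.14) = (-3.1328,-0.5281)
  v3: (1-0.208)·(4.41,-0.92) + 0.208·(6.42,0.04) = (4.8281,-0.7203)
Shoelace sum Σ(x_i·y_{i+1} − x_{i+1}·y_i):
  i=1: -2.2774·-0.5281 − -3.1328·4.1784 = +14.2928 (running +14.2928)
  i=2: -3.1328·-0.7203 − 4.8281·-0.5281 = +4.8062 (running +19.0990)
  i=3: 4.8281·4.1784 − -2.2774·-0.7203 = +18.5332 (running +37.6322)
Area = |Σ|/2 = |37.6322|/2 = 18.8161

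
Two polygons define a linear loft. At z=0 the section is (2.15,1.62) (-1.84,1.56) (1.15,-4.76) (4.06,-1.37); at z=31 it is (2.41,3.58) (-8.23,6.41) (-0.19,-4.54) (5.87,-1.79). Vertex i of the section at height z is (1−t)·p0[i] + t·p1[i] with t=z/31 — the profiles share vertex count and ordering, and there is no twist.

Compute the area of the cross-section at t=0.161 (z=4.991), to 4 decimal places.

Area at t=0.161: 26.4197

Cross-section at t=0.161: each vertex is (1-t)·p0[i] + t·p1[i].
  v1: (1-0.161)·(2.15,1.62) + 0.161·(2.41,3.58) = (2.1919,1.9356)
  v2: (1-0.161)·(-1.84,1.56) + 0.161·(-8.23,6.41) = (-2.8688,2.3409)
  v3: (1-0.161)·(1.15,-4.76) + 0.161·(-0.19,-4.54) = (0.9343,-4.7246)
  v4: (1-0.161)·(4.06,-1.37) + 0.161·(5.87,-1.79) = (4.3514,-1.4376)
Shoelace sum Σ(x_i·y_{i+1} − x_{i+1}·y_i):
  i=1: 2.1919·2.3409 − -2.8688·1.9356 = +10.6835 (running +10.6835)
  i=2: -2.8688·-4.7246 − 0.9343·2.3409 = +11.3669 (running +22.0504)
  i=3: 0.9343·-1.4376 − 4.3514·-4.7246 = +19.2155 (running +41.2659)
  i=4: 4.3514·1.9356 − 2.1919·-1.4376 = +11.5735 (running +52.8393)
Area = |Σ|/2 = |52.8393|/2 = 26.4197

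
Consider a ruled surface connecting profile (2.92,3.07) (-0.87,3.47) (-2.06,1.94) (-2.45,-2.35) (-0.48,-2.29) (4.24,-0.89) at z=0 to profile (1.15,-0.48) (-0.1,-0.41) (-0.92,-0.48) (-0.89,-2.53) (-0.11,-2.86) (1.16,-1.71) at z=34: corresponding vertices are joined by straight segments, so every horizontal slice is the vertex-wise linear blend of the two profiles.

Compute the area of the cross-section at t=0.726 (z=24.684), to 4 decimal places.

Cross-section at t=0.726: each vertex is (1-t)·p0[i] + t·p1[i].
  v1: (1-0.726)·(2.92,3.07) + 0.726·(1.15,-0.48) = (1.6350,0.4927)
  v2: (1-0.726)·(-0.87,3.47) + 0.726·(-0.1,-0.41) = (-0.3110,0.6531)
  v3: (1-0.726)·(-2.06,1.94) + 0.726·(-0.92,-0.48) = (-1.2324,0.1831)
  v4: (1-0.726)·(-2.45,-2.35) + 0.726·(-0.89,-2.53) = (-1.3174,-2.4807)
  v5: (1-0.726)·(-0.48,-2.29) + 0.726·(-0.11,-2.86) = (-0.2114,-2.7038)
  v6: (1-0.726)·(4.24,-0.89) + 0.726·(1.16,-1.71) = (2.0039,-1.4853)
Shoelace sum Σ(x_i·y_{i+1} − x_{i+1}·y_i):
  i=1: 1.6350·0.6531 − -0.3110·0.4927 = +1.2211 (running +1.2211)
  i=2: -0.3110·0.1831 − -1.2324·0.6531 = +0.7479 (running +1.9690)
  i=3: -1.2324·-2.4807 − -1.3174·0.1831 = +3.2983 (running +5.2673)
  i=4: -1.3174·-2.7038 − -0.2114·-2.4807 = +3.0378 (running +8.3050)
  i=5: -0.2114·-1.4853 − 2.0039·-2.7038 = +5.7322 (running +14.0373)
  i=6: 2.0039·0.4927 − 1.6350·-1.4853 = +3.4158 (running +17.4531)
Area = |Σ|/2 = |17.4531|/2 = 8.7265

Area at t=0.726: 8.7265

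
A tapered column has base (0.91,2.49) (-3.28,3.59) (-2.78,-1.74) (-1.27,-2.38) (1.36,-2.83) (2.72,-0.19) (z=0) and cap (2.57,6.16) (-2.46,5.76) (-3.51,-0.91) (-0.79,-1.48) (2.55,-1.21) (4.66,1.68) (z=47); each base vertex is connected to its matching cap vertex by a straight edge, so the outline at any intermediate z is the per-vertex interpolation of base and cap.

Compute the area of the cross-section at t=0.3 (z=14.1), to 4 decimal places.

Area at t=0.3: 32.3661

Cross-section at t=0.3: each vertex is (1-t)·p0[i] + t·p1[i].
  v1: (1-0.3)·(0.91,2.49) + 0.3·(2.57,6.16) = (1.4080,3.5910)
  v2: (1-0.3)·(-3.28,3.59) + 0.3·(-2.46,5.76) = (-3.0340,4.2410)
  v3: (1-0.3)·(-2.78,-1.74) + 0.3·(-3.51,-0.91) = (-2.9990,-1.4910)
  v4: (1-0.3)·(-1.27,-2.38) + 0.3·(-0.79,-1.48) = (-1.1260,-2.1100)
  v5: (1-0.3)·(1.36,-2.83) + 0.3·(2.55,-1.21) = (1.7170,-2.3440)
  v6: (1-0.3)·(2.72,-0.19) + 0.3·(4.66,1.68) = (3.3020,0.3710)
Shoelace sum Σ(x_i·y_{i+1} − x_{i+1}·y_i):
  i=1: 1.4080·4.2410 − -3.0340·3.5910 = +16.8664 (running +16.8664)
  i=2: -3.0340·-1.4910 − -2.9990·4.2410 = +17.2425 (running +34.1089)
  i=3: -2.9990·-2.1100 − -1.1260·-1.4910 = +4.6490 (running +38.7579)
  i=4: -1.1260·-2.3440 − 1.7170·-2.1100 = +6.2622 (running +45.0201)
  i=5: 1.7170·0.3710 − 3.3020·-2.3440 = +8.3769 (running +53.3970)
  i=6: 3.3020·3.5910 − 1.4080·0.3710 = +11.3351 (running +64.7321)
Area = |Σ|/2 = |64.7321|/2 = 32.3661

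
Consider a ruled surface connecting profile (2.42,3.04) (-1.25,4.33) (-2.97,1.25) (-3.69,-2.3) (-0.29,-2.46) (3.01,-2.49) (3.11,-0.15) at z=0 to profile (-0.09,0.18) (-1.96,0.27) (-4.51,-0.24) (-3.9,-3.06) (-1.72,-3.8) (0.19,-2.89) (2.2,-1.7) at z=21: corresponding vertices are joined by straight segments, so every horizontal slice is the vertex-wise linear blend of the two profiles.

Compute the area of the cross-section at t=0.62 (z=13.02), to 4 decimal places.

Area at t=0.62: 24.4154

Cross-section at t=0.62: each vertex is (1-t)·p0[i] + t·p1[i].
  v1: (1-0.62)·(2.42,3.04) + 0.62·(-0.09,0.18) = (0.8638,1.2668)
  v2: (1-0.62)·(-1.25,4.33) + 0.62·(-1.96,0.27) = (-1.6902,1.8128)
  v3: (1-0.62)·(-2.97,1.25) + 0.62·(-4.51,-0.24) = (-3.9248,0.3262)
  v4: (1-0.62)·(-3.69,-2.3) + 0.62·(-3.9,-3.06) = (-3.8202,-2.7712)
  v5: (1-0.62)·(-0.29,-2.46) + 0.62·(-1.72,-3.8) = (-1.1766,-3.2908)
  v6: (1-0.62)·(3.01,-2.49) + 0.62·(0.19,-2.89) = (1.2616,-2.7380)
  v7: (1-0.62)·(3.11,-0.15) + 0.62·(2.2,-1.7) = (2.5458,-1.1110)
Shoelace sum Σ(x_i·y_{i+1} − x_{i+1}·y_i):
  i=1: 0.8638·1.8128 − -1.6902·1.2668 = +3.7070 (running +3.7070)
  i=2: -1.6902·0.3262 − -3.9248·1.8128 = +6.5635 (running +10.2706)
  i=3: -3.9248·-2.7712 − -3.8202·0.3262 = +12.1226 (running +22.3931)
  i=4: -3.8202·-3.2908 − -1.1766·-2.7712 = +9.3109 (running +31.7041)
  i=5: -1.1766·-2.7380 − 1.2616·-3.2908 = +7.3732 (running +39.0773)
  i=6: 1.2616·-1.1110 − 2.5458·-2.7380 = +5.5688 (running +44.6460)
  i=7: 2.5458·1.2668 − 0.8638·-1.1110 = +4.1847 (running +48.8307)
Area = |Σ|/2 = |48.8307|/2 = 24.4154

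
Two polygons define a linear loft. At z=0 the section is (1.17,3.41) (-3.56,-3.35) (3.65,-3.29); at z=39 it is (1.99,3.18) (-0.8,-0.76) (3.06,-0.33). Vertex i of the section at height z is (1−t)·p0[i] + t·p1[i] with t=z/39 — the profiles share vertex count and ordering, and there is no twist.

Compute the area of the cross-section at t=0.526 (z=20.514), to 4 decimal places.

Area at t=0.526: 13.9011

Cross-section at t=0.526: each vertex is (1-t)·p0[i] + t·p1[i].
  v1: (1-0.526)·(1.17,3.41) + 0.526·(1.99,3.18) = (1.6013,3.2890)
  v2: (1-0.526)·(-3.56,-3.35) + 0.526·(-0.8,-0.76) = (-2.1082,-1.9877)
  v3: (1-0.526)·(3.65,-3.29) + 0.526·(3.06,-0.33) = (3.3397,-1.7330)
Shoelace sum Σ(x_i·y_{i+1} − x_{i+1}·y_i):
  i=1: 1.6013·-1.9877 − -2.1082·3.2890 = +3.7512 (running +3.7512)
  i=2: -2.1082·-1.7330 − 3.3397·-1.9877 = +10.2918 (running +14.0429)
  i=3: 3.3397·3.2890 − 1.6013·-1.7330 = +13.7594 (running +27.8023)
Area = |Σ|/2 = |27.8023|/2 = 13.9011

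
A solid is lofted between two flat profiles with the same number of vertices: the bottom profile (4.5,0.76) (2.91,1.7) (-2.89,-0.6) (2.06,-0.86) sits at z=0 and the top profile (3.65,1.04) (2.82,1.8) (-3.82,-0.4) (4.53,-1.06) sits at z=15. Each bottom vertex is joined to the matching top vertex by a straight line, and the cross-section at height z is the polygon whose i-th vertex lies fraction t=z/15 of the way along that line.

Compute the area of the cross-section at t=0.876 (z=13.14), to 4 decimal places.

Area at t=0.876: 11.5249

Cross-section at t=0.876: each vertex is (1-t)·p0[i] + t·p1[i].
  v1: (1-0.876)·(4.5,0.76) + 0.876·(3.65,1.04) = (3.7554,1.0053)
  v2: (1-0.876)·(2.91,1.7) + 0.876·(2.82,1.8) = (2.8312,1.7876)
  v3: (1-0.876)·(-2.89,-0.6) + 0.876·(-3.82,-0.4) = (-3.7047,-0.4248)
  v4: (1-0.876)·(2.06,-0.86) + 0.876·(4.53,-1.06) = (4.2237,-1.0352)
Shoelace sum Σ(x_i·y_{i+1} − x_{i+1}·y_i):
  i=1: 3.7554·1.7876 − 2.8312·1.0053 = +3.8670 (running +3.8670)
  i=2: 2.8312·-0.4248 − -3.7047·1.7876 = +5.4198 (running +9.2869)
  i=3: -3.7047·-1.0352 − 4.2237·-0.4248 = +5.6293 (running +14.9162)
  i=4: 4.2237·1.0053 − 3.7554·-1.0352 = +8.1336 (running +23.0498)
Area = |Σ|/2 = |23.0498|/2 = 11.5249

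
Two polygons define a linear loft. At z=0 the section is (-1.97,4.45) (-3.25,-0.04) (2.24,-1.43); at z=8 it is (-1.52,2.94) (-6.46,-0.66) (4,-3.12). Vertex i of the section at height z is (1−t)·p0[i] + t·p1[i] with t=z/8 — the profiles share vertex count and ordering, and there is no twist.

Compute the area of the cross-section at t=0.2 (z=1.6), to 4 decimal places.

Area at t=0.2: 15.5931

Cross-section at t=0.2: each vertex is (1-t)·p0[i] + t·p1[i].
  v1: (1-0.2)·(-1.97,4.45) + 0.2·(-1.52,2.94) = (-1.8800,4.1480)
  v2: (1-0.2)·(-3.25,-0.04) + 0.2·(-6.46,-0.66) = (-3.8920,-0.1640)
  v3: (1-0.2)·(2.24,-1.43) + 0.2·(4,-3.12) = (2.5920,-1.7680)
Shoelace sum Σ(x_i·y_{i+1} − x_{i+1}·y_i):
  i=1: -1.8800·-0.1640 − -3.8920·4.1480 = +16.4523 (running +16.4523)
  i=2: -3.8920·-1.7680 − 2.5920·-0.1640 = +7.3061 (running +23.7585)
  i=3: 2.5920·4.1480 − -1.8800·-1.7680 = +7.4278 (running +31.1863)
Area = |Σ|/2 = |31.1863|/2 = 15.5931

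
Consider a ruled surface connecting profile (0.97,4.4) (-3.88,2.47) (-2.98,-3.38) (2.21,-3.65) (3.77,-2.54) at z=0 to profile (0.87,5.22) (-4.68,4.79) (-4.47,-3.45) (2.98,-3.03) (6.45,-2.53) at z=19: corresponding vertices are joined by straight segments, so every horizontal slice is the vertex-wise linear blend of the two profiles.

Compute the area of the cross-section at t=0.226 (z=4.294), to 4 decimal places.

Cross-section at t=0.226: each vertex is (1-t)·p0[i] + t·p1[i].
  v1: (1-0.226)·(0.97,4.4) + 0.226·(0.87,5.22) = (0.9474,4.5853)
  v2: (1-0.226)·(-3.88,2.47) + 0.226·(-4.68,4.79) = (-4.0608,2.9943)
  v3: (1-0.226)·(-2.98,-3.38) + 0.226·(-4.47,-3.45) = (-3.3167,-3.3958)
  v4: (1-0.226)·(2.21,-3.65) + 0.226·(2.98,-3.03) = (2.3840,-3.5099)
  v5: (1-0.226)·(3.77,-2.54) + 0.226·(6.45,-2.53) = (4.3757,-2.5377)
Shoelace sum Σ(x_i·y_{i+1} − x_{i+1}·y_i):
  i=1: 0.9474·2.9943 − -4.0608·4.5853 = +21.4569 (running +21.4569)
  i=2: -4.0608·-3.3958 − -3.3167·2.9943 = +23.7211 (running +45.1780)
  i=3: -3.3167·-3.5099 − 2.3840·-3.3958 = +19.7371 (running +64.9151)
  i=4: 2.3840·-2.5377 − 4.3757·-3.5099 = +9.3081 (running +74.2232)
  i=5: 4.3757·4.5853 − 0.9474·-2.5377 = +22.4681 (running +96.6913)
Area = |Σ|/2 = |96.6913|/2 = 48.3457

Area at t=0.226: 48.3457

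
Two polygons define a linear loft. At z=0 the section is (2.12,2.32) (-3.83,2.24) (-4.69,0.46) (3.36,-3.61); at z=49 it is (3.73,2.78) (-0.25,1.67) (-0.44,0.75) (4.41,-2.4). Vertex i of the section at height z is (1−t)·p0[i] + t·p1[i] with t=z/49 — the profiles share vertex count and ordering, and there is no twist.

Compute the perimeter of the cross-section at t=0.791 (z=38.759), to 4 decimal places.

Cross-section at t=0.791: each vertex is (1-t)·p0[i] + t·p1[i].
  v1: (1-0.791)·(2.12,2.32) + 0.791·(3.73,2.78) = (3.3935,2.6839)
  v2: (1-0.791)·(-3.83,2.24) + 0.791·(-0.25,1.67) = (-0.9982,1.7891)
  v3: (1-0.791)·(-4.69,0.46) + 0.791·(-0.44,0.75) = (-1.3282,0.6894)
  v4: (1-0.791)·(3.36,-3.61) + 0.791·(4.41,-2.4) = (4.1905,-2.6529)
Perimeter = Σ |v_{i+1} − v_i|:
  edge 1→2: √(-4.3917² + -0.8947²) = 4.4819 (running 4.4819)
  edge 2→3: √(-0.3300² + -1.0997²) = 1.1482 (running 5.6301)
  edge 3→4: √(5.5188² + -3.3423²) = 6.4520 (running 12.0821)
  edge 4→1: √(-0.7970² + 5.3368²) = 5.3959 (running 17.4781)
Perimeter = 17.4781

Perimeter at t=0.791: 17.4781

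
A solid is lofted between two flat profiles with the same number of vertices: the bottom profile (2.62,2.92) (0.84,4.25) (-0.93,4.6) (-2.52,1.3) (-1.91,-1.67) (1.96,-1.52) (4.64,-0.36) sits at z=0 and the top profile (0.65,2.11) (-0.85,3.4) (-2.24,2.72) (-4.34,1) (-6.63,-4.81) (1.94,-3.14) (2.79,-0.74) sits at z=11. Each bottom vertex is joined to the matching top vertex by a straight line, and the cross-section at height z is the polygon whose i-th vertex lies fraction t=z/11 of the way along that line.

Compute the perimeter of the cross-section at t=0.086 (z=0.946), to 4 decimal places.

Perimeter at t=0.086: 21.6853

Cross-section at t=0.086: each vertex is (1-t)·p0[i] + t·p1[i].
  v1: (1-0.086)·(2.62,2.92) + 0.086·(0.65,2.11) = (2.4506,2.8503)
  v2: (1-0.086)·(0.84,4.25) + 0.086·(-0.85,3.4) = (0.6947,4.1769)
  v3: (1-0.086)·(-0.93,4.6) + 0.086·(-2.24,2.72) = (-1.0427,4.4383)
  v4: (1-0.086)·(-2.52,1.3) + 0.086·(-4.34,1) = (-2.6765,1.2742)
  v5: (1-0.086)·(-1.91,-1.67) + 0.086·(-6.63,-4.81) = (-2.3159,-1.9400)
  v6: (1-0.086)·(1.96,-1.52) + 0.086·(1.94,-3.14) = (1.9583,-1.6593)
  v7: (1-0.086)·(4.64,-0.36) + 0.086·(2.79,-0.74) = (4.4809,-0.3927)
Perimeter = Σ |v_{i+1} − v_i|:
  edge 1→2: √(-1.7559² + 1.3266²) = 2.2007 (running 2.2007)
  edge 2→3: √(-1.7373² + 0.2614²) = 1.7569 (running 3.9576)
  edge 3→4: √(-1.6339² + -3.1641²) = 3.5611 (running 7.5186)
  edge 4→5: √(0.3606² + -3.2142²) = 3.2344 (running 10.7530)
  edge 5→6: √(4.2742² + 0.2807²) = 4.2834 (running 15.0364)
  edge 6→7: √(2.5226² + 1.2666²) = 2.8228 (running 17.8592)
  edge 7→1: √(-2.0303² + 3.2430²) = 3.8261 (running 21.6853)
Perimeter = 21.6853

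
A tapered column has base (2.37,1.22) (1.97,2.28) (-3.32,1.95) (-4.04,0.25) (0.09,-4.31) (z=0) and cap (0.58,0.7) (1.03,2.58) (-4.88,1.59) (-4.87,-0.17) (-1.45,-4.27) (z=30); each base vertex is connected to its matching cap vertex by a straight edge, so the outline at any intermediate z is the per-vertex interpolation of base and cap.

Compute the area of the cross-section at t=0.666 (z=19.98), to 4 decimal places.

Cross-section at t=0.666: each vertex is (1-t)·p0[i] + t·p1[i].
  v1: (1-0.666)·(2.37,1.22) + 0.666·(0.58,0.7) = (1.1779,0.8737)
  v2: (1-0.666)·(1.97,2.28) + 0.666·(1.03,2.58) = (1.3440,2.4798)
  v3: (1-0.666)·(-3.32,1.95) + 0.666·(-4.88,1.59) = (-4.3590,1.7102)
  v4: (1-0.666)·(-4.04,0.25) + 0.666·(-4.87,-0.17) = (-4.5928,-0.0297)
  v5: (1-0.666)·(0.09,-4.31) + 0.666·(-1.45,-4.27) = (-0.9356,-4.2834)
Shoelace sum Σ(x_i·y_{i+1} − x_{i+1}·y_i):
  i=1: 1.1779·2.4798 − 1.3440·0.8737 = +1.7467 (running +1.7467)
  i=2: 1.3440·1.7102 − -4.3590·2.4798 = +13.1078 (running +14.8545)
  i=3: -4.3590·-0.0297 − -4.5928·1.7102 = +7.9843 (running +22.8388)
  i=4: -4.5928·-4.2834 − -0.9356·-0.0297 = +19.6447 (running +42.4835)
  i=5: -0.9356·0.8737 − 1.1779·-4.2834 = +4.2277 (running +46.7113)
Area = |Σ|/2 = |46.7113|/2 = 23.3556

Area at t=0.666: 23.3556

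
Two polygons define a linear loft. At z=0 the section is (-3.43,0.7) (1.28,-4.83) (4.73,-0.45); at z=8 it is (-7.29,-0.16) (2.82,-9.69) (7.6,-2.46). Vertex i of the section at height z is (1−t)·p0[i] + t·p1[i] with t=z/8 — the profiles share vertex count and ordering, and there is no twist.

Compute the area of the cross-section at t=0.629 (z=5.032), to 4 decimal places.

Area at t=0.629: 42.2645

Cross-section at t=0.629: each vertex is (1-t)·p0[i] + t·p1[i].
  v1: (1-0.629)·(-3.43,0.7) + 0.629·(-7.29,-0.16) = (-5.8579,0.1591)
  v2: (1-0.629)·(1.28,-4.83) + 0.629·(2.82,-9.69) = (2.2487,-7.8869)
  v3: (1-0.629)·(4.73,-0.45) + 0.629·(7.6,-2.46) = (6.5352,-1.7143)
Shoelace sum Σ(x_i·y_{i+1} − x_{i+1}·y_i):
  i=1: -5.8579·-7.8869 − 2.2487·0.1591 = +45.8435 (running +45.8435)
  i=2: 2.2487·-1.7143 − 6.5352·-7.8869 = +47.6881 (running +93.5317)
  i=3: 6.5352·0.1591 − -5.8579·-1.7143 = -9.0027 (running +84.5289)
Area = |Σ|/2 = |84.5289|/2 = 42.2645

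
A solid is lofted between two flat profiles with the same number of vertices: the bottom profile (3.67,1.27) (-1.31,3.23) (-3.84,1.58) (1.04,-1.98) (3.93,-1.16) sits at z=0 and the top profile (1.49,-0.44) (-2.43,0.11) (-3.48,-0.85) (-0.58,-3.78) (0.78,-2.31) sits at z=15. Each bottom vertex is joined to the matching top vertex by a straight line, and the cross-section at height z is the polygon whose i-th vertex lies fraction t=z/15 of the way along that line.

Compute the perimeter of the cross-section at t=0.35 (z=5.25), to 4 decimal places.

Cross-section at t=0.35: each vertex is (1-t)·p0[i] + t·p1[i].
  v1: (1-0.35)·(3.67,1.27) + 0.35·(1.49,-0.44) = (2.9070,0.6715)
  v2: (1-0.35)·(-1.31,3.23) + 0.35·(-2.43,0.11) = (-1.7020,2.1380)
  v3: (1-0.35)·(-3.84,1.58) + 0.35·(-3.48,-0.85) = (-3.7140,0.7295)
  v4: (1-0.35)·(1.04,-1.98) + 0.35·(-0.58,-3.78) = (0.4730,-2.6100)
  v5: (1-0.35)·(3.93,-1.16) + 0.35·(0.78,-2.31) = (2.8275,-1.5625)
Perimeter = Σ |v_{i+1} − v_i|:
  edge 1→2: √(-4.6090² + 1.4665²) = 4.8367 (running 4.8367)
  edge 2→3: √(-2.0120² + -1.4085²) = 2.4560 (running 7.2927)
  edge 3→4: √(4.1870² + -3.3395²) = 5.3557 (running 12.6484)
  edge 4→5: √(2.3545² + 1.0475²) = 2.5770 (running 15.2254)
  edge 5→1: √(0.0795² + 2.2340²) = 2.2354 (running 17.4608)
Perimeter = 17.4608

Perimeter at t=0.35: 17.4608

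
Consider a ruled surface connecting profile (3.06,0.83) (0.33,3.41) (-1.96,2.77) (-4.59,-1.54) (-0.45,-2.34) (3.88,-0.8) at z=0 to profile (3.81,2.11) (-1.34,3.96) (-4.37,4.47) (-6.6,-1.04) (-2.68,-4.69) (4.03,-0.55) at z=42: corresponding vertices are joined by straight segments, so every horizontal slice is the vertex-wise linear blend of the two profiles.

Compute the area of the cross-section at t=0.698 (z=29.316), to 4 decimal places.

Cross-section at t=0.698: each vertex is (1-t)·p0[i] + t·p1[i].
  v1: (1-0.698)·(3.06,0.83) + 0.698·(3.81,2.11) = (3.5835,1.7234)
  v2: (1-0.698)·(0.33,3.41) + 0.698·(-1.34,3.96) = (-0.8357,3.7939)
  v3: (1-0.698)·(-1.96,2.77) + 0.698·(-4.37,4.47) = (-3.6422,3.9566)
  v4: (1-0.698)·(-4.59,-1.54) + 0.698·(-6.6,-1.04) = (-5.9930,-1.1910)
  v5: (1-0.698)·(-0.45,-2.34) + 0.698·(-2.68,-4.69) = (-2.0065,-3.9803)
  v6: (1-0.698)·(3.88,-0.8) + 0.698·(4.03,-0.55) = (3.9847,-0.6255)
Shoelace sum Σ(x_i·y_{i+1} − x_{i+1}·y_i):
  i=1: 3.5835·3.7939 − -0.8357·1.7234 = +15.0357 (running +15.0357)
  i=2: -0.8357·3.9566 − -3.6422·3.7939 = +10.5117 (running +25.5473)
  i=3: -3.6422·-1.1910 − -5.9930·3.9566 = +28.0497 (running +53.5970)
  i=4: -5.9930·-3.9803 − -2.0065·-1.1910 = +21.4641 (running +75.0611)
  i=5: -2.0065·-0.6255 − 3.9847·-3.9803 = +17.1154 (running +92.1765)
  i=6: 3.9847·1.7234 − 3.5835·-0.6255 = +9.1089 (running +101.2853)
Area = |Σ|/2 = |101.2853|/2 = 50.6427

Area at t=0.698: 50.6427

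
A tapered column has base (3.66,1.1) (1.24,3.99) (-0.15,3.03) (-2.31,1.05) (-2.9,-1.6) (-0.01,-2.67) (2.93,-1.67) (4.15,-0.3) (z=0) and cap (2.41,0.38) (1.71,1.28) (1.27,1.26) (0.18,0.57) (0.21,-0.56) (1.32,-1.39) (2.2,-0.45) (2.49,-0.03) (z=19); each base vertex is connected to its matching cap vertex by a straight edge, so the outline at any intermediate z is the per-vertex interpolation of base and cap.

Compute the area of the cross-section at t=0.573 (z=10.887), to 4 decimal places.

Cross-section at t=0.573: each vertex is (1-t)·p0[i] + t·p1[i].
  v1: (1-0.573)·(3.66,1.1) + 0.573·(2.41,0.38) = (2.9438,0.6874)
  v2: (1-0.573)·(1.24,3.99) + 0.573·(1.71,1.28) = (1.5093,2.4372)
  v3: (1-0.573)·(-0.15,3.03) + 0.573·(1.27,1.26) = (0.6637,2.0158)
  v4: (1-0.573)·(-2.31,1.05) + 0.573·(0.18,0.57) = (-0.8832,0.7750)
  v5: (1-0.573)·(-2.9,-1.6) + 0.573·(0.21,-0.56) = (-1.1180,-1.0041)
  v6: (1-0.573)·(-0.01,-2.67) + 0.573·(1.32,-1.39) = (0.7521,-1.9366)
  v7: (1-0.573)·(2.93,-1.67) + 0.573·(2.2,-0.45) = (2.5117,-0.9709)
  v8: (1-0.573)·(4.15,-0.3) + 0.573·(2.49,-0.03) = (3.1988,-0.1453)
Shoelace sum Σ(x_i·y_{i+1} − x_{i+1}·y_i):
  i=1: 2.9438·2.4372 − 1.5093·0.6874 = +6.1369 (running +6.1369)
  i=2: 1.5093·2.0158 − 0.6637·2.4372 = +1.4250 (running +7.5619)
  i=3: 0.6637·0.7750 − -0.8832·2.0158 = +2.2947 (running +9.8566)
  i=4: -0.8832·-1.0041 − -1.1180·0.7750 = +1.7532 (running +11.6098)
  i=5: -1.1180·-1.9366 − 0.7521·-1.0041 = +2.9202 (running +14.5300)
  i=6: 0.7521·-0.9709 − 2.5117·-1.9366 = +4.1338 (running +18.6638)
  i=7: 2.5117·-0.1453 − 3.1988·-0.9709 = +2.7409 (running +21.4047)
  i=8: 3.1988·0.6874 − 2.9438·-0.1453 = +2.6267 (running +24.0314)
Area = |Σ|/2 = |24.0314|/2 = 12.0157

Area at t=0.573: 12.0157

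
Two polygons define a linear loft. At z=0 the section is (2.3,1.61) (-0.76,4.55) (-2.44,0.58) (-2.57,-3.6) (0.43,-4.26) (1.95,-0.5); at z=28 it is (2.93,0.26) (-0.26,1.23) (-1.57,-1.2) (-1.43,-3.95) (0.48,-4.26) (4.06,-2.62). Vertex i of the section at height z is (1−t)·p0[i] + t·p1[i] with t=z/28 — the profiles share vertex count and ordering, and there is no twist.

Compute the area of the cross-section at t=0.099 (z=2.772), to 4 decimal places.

Cross-section at t=0.099: each vertex is (1-t)·p0[i] + t·p1[i].
  v1: (1-0.099)·(2.3,1.61) + 0.099·(2.93,0.26) = (2.3624,1.4764)
  v2: (1-0.099)·(-0.76,4.55) + 0.099·(-0.26,1.23) = (-0.7105,4.2213)
  v3: (1-0.099)·(-2.44,0.58) + 0.099·(-1.57,-1.2) = (-2.3539,0.4038)
  v4: (1-0.099)·(-2.57,-3.6) + 0.099·(-1.43,-3.95) = (-2.4571,-3.6347)
  v5: (1-0.099)·(0.43,-4.26) + 0.099·(0.48,-4.26) = (0.4350,-4.2600)
  v6: (1-0.099)·(1.95,-0.5) + 0.099·(4.06,-2.62) = (2.1589,-0.7099)
Shoelace sum Σ(x_i·y_{i+1} − x_{i+1}·y_i):
  i=1: 2.3624·4.2213 − -0.7105·1.4764 = +11.0213 (running +11.0213)
  i=2: -0.7105·0.4038 − -2.3539·4.2213 = +9.6496 (running +20.6708)
  i=3: -2.3539·-3.6347 − -2.4571·0.4038 = +9.5476 (running +30.2185)
  i=4: -2.4571·-4.2600 − 0.4350·-3.6347 = +12.0483 (running +42.2668)
  i=5: 0.4350·-0.7099 − 2.1589·-4.2600 = +8.8881 (running +51.1549)
  i=6: 2.1589·1.4764 − 2.3624·-0.7099 = +4.8643 (running +56.0191)
Area = |Σ|/2 = |56.0191|/2 = 28.0096

Area at t=0.099: 28.0096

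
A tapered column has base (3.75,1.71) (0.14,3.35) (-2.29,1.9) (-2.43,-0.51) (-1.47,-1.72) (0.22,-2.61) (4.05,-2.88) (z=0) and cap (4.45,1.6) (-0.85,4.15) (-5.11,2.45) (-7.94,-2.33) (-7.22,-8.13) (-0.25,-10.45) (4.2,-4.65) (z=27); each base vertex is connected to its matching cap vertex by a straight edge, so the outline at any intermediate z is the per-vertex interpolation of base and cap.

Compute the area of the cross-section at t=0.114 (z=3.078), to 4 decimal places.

Cross-section at t=0.114: each vertex is (1-t)·p0[i] + t·p1[i].
  v1: (1-0.114)·(3.75,1.71) + 0.114·(4.45,1.6) = (3.8298,1.6975)
  v2: (1-0.114)·(0.14,3.35) + 0.114·(-0.85,4.15) = (0.0271,3.4412)
  v3: (1-0.114)·(-2.29,1.9) + 0.114·(-5.11,2.45) = (-2.6115,1.9627)
  v4: (1-0.114)·(-2.43,-0.51) + 0.114·(-7.94,-2.33) = (-3.0581,-0.7175)
  v5: (1-0.114)·(-1.47,-1.72) + 0.114·(-7.22,-8.13) = (-2.1255,-2.4507)
  v6: (1-0.114)·(0.22,-2.61) + 0.114·(-0.25,-10.45) = (0.1664,-3.5038)
  v7: (1-0.114)·(4.05,-2.88) + 0.114·(4.2,-4.65) = (4.0671,-3.0818)
Shoelace sum Σ(x_i·y_{i+1} − x_{i+1}·y_i):
  i=1: 3.8298·3.4412 − 0.0271·1.6975 = +13.1330 (running +13.1330)
  i=2: 0.0271·1.9627 − -2.6115·3.4412 = +9.0399 (running +22.1729)
  i=3: -2.6115·-0.7175 − -3.0581·1.9627 = +7.8759 (running +30.0488)
  i=4: -3.0581·-2.4507 − -2.1255·-0.7175 = +5.9697 (running +36.0185)
  i=5: -2.1255·-3.5038 − 0.1664·-2.4507 = +7.8551 (running +43.8736)
  i=6: 0.1664·-3.0818 − 4.0671·-3.5038 = +13.7373 (running +57.6109)
  i=7: 4.0671·1.6975 − 3.8298·-3.0818 = +18.7063 (running +76.3172)
Area = |Σ|/2 = |76.3172|/2 = 38.1586

Area at t=0.114: 38.1586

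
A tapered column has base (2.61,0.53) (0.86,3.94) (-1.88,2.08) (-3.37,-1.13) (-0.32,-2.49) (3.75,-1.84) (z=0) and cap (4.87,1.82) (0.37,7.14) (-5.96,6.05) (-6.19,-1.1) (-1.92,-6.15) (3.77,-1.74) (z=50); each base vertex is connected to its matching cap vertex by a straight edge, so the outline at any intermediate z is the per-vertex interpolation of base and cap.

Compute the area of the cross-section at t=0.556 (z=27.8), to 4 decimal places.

Area at t=0.556: 62.5900

Cross-section at t=0.556: each vertex is (1-t)·p0[i] + t·p1[i].
  v1: (1-0.556)·(2.61,0.53) + 0.556·(4.87,1.82) = (3.8666,1.2472)
  v2: (1-0.556)·(0.86,3.94) + 0.556·(0.37,7.14) = (0.5876,5.7192)
  v3: (1-0.556)·(-1.88,2.08) + 0.556·(-5.96,6.05) = (-4.1485,4.2873)
  v4: (1-0.556)·(-3.37,-1.13) + 0.556·(-6.19,-1.1) = (-4.9379,-1.1133)
  v5: (1-0.556)·(-0.32,-2.49) + 0.556·(-1.92,-6.15) = (-1.2096,-4.5250)
  v6: (1-0.556)·(3.75,-1.84) + 0.556·(3.77,-1.74) = (3.7611,-1.7844)
Shoelace sum Σ(x_i·y_{i+1} − x_{i+1}·y_i):
  i=1: 3.8666·5.7192 − 0.5876·1.2472 = +21.3808 (running +21.3808)
  i=2: 0.5876·4.2873 − -4.1485·5.7192 = +26.2450 (running +47.6258)
  i=3: -4.1485·-1.1133 − -4.9379·4.2873 = +25.7890 (running +73.4149)
  i=4: -4.9379·-4.5250 − -1.2096·-1.1133 = +20.9972 (running +94.4121)
  i=5: -1.2096·-1.7844 − 3.7611·-4.5250 = +19.1773 (running +113.5894)
  i=6: 3.7611·1.2472 − 3.8666·-1.7844 = +11.5905 (running +125.1799)
Area = |Σ|/2 = |125.1799|/2 = 62.5900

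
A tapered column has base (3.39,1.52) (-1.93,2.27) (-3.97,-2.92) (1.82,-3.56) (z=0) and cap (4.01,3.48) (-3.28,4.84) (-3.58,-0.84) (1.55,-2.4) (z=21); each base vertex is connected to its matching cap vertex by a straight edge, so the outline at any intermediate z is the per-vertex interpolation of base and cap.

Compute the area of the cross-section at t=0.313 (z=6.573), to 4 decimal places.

Cross-section at t=0.313: each vertex is (1-t)·p0[i] + t·p1[i].
  v1: (1-0.313)·(3.39,1.52) + 0.313·(4.01,3.48) = (3.5841,2.1335)
  v2: (1-0.313)·(-1.93,2.27) + 0.313·(-3.28,4.84) = (-2.3525,3.0744)
  v3: (1-0.313)·(-3.97,-2.92) + 0.313·(-3.58,-0.84) = (-3.8479,-2.2690)
  v4: (1-0.313)·(1.82,-3.56) + 0.313·(1.55,-2.4) = (1.7355,-3.1969)
Shoelace sum Σ(x_i·y_{i+1} − x_{i+1}·y_i):
  i=1: 3.5841·3.0744 − -2.3525·2.1335 = +16.0380 (running +16.0380)
  i=2: -2.3525·-2.2690 − -3.8479·3.0744 = +17.1680 (running +33.2059)
  i=3: -3.8479·-3.1969 − 1.7355·-2.2690 = +16.2393 (running +49.4452)
  i=4: 1.7355·2.1335 − 3.5841·-3.1969 = +15.1606 (running +64.6058)
Area = |Σ|/2 = |64.6058|/2 = 32.3029

Area at t=0.313: 32.3029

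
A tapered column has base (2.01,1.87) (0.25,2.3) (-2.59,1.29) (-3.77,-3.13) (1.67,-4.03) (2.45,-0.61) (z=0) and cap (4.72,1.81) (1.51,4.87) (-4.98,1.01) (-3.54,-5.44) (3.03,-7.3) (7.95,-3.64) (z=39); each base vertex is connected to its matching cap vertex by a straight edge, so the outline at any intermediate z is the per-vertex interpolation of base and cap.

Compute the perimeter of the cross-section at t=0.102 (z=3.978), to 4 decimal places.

Perimeter at t=0.102: 22.3817

Cross-section at t=0.102: each vertex is (1-t)·p0[i] + t·p1[i].
  v1: (1-0.102)·(2.01,1.87) + 0.102·(4.72,1.81) = (2.2864,1.8639)
  v2: (1-0.102)·(0.25,2.3) + 0.102·(1.51,4.87) = (0.3785,2.5621)
  v3: (1-0.102)·(-2.59,1.29) + 0.102·(-4.98,1.01) = (-2.8338,1.2614)
  v4: (1-0.102)·(-3.77,-3.13) + 0.102·(-3.54,-5.44) = (-3.7465,-3.3656)
  v5: (1-0.102)·(1.67,-4.03) + 0.102·(3.03,-7.3) = (1.8087,-4.3635)
  v6: (1-0.102)·(2.45,-0.61) + 0.102·(7.95,-3.64) = (3.0110,-0.9191)
Perimeter = Σ |v_{i+1} − v_i|:
  edge 1→2: √(-1.9079² + 0.6983²) = 2.0317 (running 2.0317)
  edge 2→3: √(-3.2123² + -1.3007²) = 3.4656 (running 5.4973)
  edge 3→4: √(-0.9128² + -4.6271²) = 4.7162 (running 10.2135)
  edge 4→5: √(5.5553² + -0.9979²) = 5.6442 (running 15.8577)
  edge 5→6: √(1.2023² + 3.4445²) = 3.6483 (running 19.5060)
  edge 6→1: √(-0.7246² + 2.7829²) = 2.8757 (running 22.3817)
Perimeter = 22.3817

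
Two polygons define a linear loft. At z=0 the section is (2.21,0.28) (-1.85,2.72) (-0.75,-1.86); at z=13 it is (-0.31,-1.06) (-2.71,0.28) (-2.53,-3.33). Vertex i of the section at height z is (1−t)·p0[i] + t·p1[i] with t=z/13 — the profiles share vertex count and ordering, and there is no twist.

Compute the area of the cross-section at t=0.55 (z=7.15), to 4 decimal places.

Area at t=0.55: 5.8222

Cross-section at t=0.55: each vertex is (1-t)·p0[i] + t·p1[i].
  v1: (1-0.55)·(2.21,0.28) + 0.55·(-0.31,-1.06) = (0.8240,-0.4570)
  v2: (1-0.55)·(-1.85,2.72) + 0.55·(-2.71,0.28) = (-2.3230,1.3780)
  v3: (1-0.55)·(-0.75,-1.86) + 0.55·(-2.53,-3.33) = (-1.7290,-2.6685)
Shoelace sum Σ(x_i·y_{i+1} − x_{i+1}·y_i):
  i=1: 0.8240·1.3780 − -2.3230·-0.4570 = +0.0739 (running +0.0739)
  i=2: -2.3230·-2.6685 − -1.7290·1.3780 = +8.5815 (running +8.6553)
  i=3: -1.7290·-0.4570 − 0.8240·-2.6685 = +2.9890 (running +11.6443)
Area = |Σ|/2 = |11.6443|/2 = 5.8222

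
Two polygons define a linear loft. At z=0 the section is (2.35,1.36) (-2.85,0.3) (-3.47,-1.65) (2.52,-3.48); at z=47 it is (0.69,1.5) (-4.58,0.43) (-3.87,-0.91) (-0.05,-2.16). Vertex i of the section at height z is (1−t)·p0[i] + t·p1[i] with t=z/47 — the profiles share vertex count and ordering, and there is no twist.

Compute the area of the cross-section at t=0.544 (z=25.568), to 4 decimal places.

Area at t=0.544: 14.6347

Cross-section at t=0.544: each vertex is (1-t)·p0[i] + t·p1[i].
  v1: (1-0.544)·(2.35,1.36) + 0.544·(0.69,1.5) = (1.4470,1.4362)
  v2: (1-0.544)·(-2.85,0.3) + 0.544·(-4.58,0.43) = (-3.7911,0.3707)
  v3: (1-0.544)·(-3.47,-1.65) + 0.544·(-3.87,-0.91) = (-3.6876,-1.2474)
  v4: (1-0.544)·(2.52,-3.48) + 0.544·(-0.05,-2.16) = (1.1219,-2.7619)
Shoelace sum Σ(x_i·y_{i+1} − x_{i+1}·y_i):
  i=1: 1.4470·0.3707 − -3.7911·1.4362 = +5.9811 (running +5.9811)
  i=2: -3.7911·-1.2474 − -3.6876·0.3707 = +6.0963 (running +12.0773)
  i=3: -3.6876·-2.7619 − 1.1219·-1.2474 = +11.5844 (running +23.6617)
  i=4: 1.1219·1.4362 − 1.4470·-2.7619 = +5.6076 (running +29.2694)
Area = |Σ|/2 = |29.2694|/2 = 14.6347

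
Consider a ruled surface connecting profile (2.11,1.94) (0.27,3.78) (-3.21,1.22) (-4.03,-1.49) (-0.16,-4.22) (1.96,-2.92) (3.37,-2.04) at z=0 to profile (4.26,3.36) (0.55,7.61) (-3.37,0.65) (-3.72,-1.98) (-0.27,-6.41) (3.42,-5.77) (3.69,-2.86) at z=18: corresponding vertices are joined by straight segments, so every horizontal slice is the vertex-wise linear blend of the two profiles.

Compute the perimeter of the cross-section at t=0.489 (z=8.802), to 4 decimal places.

Cross-section at t=0.489: each vertex is (1-t)·p0[i] + t·p1[i].
  v1: (1-0.489)·(2.11,1.94) + 0.489·(4.26,3.36) = (3.1613,2.6344)
  v2: (1-0.489)·(0.27,3.78) + 0.489·(0.55,7.61) = (0.4069,5.6529)
  v3: (1-0.489)·(-3.21,1.22) + 0.489·(-3.37,0.65) = (-3.2882,0.9413)
  v4: (1-0.489)·(-4.03,-1.49) + 0.489·(-3.72,-1.98) = (-3.8784,-1.7296)
  v5: (1-0.489)·(-0.16,-4.22) + 0.489·(-0.27,-6.41) = (-0.2138,-5.2909)
  v6: (1-0.489)·(1.96,-2.92) + 0.489·(3.42,-5.77) = (2.6739,-4.3136)
  v7: (1-0.489)·(3.37,-2.04) + 0.489·(3.69,-2.86) = (3.5265,-2.4410)
Perimeter = Σ |v_{i+1} − v_i|:
  edge 1→2: √(-2.7544² + 3.0185²) = 4.0863 (running 4.0863)
  edge 2→3: √(-3.6952² + -4.7116²) = 5.9878 (running 10.0741)
  edge 3→4: √(-0.5902² + -2.6709²) = 2.7353 (running 12.8094)
  edge 4→5: √(3.6646² + -3.5613²) = 5.1100 (running 17.9194)
  edge 5→6: √(2.8877² + 0.9773²) = 3.0486 (running 20.9680)
  edge 6→7: √(0.8525² + 1.8727²) = 2.0576 (running 23.0256)
  edge 7→1: √(-0.3651² + 5.0754²) = 5.0885 (running 28.1141)
Perimeter = 28.1141

Perimeter at t=0.489: 28.1141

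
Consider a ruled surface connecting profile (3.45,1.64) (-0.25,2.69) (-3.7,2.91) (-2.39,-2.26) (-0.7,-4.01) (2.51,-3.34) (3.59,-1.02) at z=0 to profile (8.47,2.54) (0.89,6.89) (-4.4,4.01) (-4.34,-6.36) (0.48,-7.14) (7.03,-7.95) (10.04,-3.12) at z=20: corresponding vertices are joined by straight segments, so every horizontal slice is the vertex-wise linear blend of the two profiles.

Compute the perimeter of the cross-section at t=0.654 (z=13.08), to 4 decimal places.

Cross-section at t=0.654: each vertex is (1-t)·p0[i] + t·p1[i].
  v1: (1-0.654)·(3.45,1.64) + 0.654·(8.47,2.54) = (6.7331,2.2286)
  v2: (1-0.654)·(-0.25,2.69) + 0.654·(0.89,6.89) = (0.4956,5.4368)
  v3: (1-0.654)·(-3.7,2.91) + 0.654·(-4.4,4.01) = (-4.1578,3.6294)
  v4: (1-0.654)·(-2.39,-2.26) + 0.654·(-4.34,-6.36) = (-3.6653,-4.9414)
  v5: (1-0.654)·(-0.7,-4.01) + 0.654·(0.48,-7.14) = (0.0717,-6.0570)
  v6: (1-0.654)·(2.51,-3.34) + 0.654·(7.03,-7.95) = (5.4661,-6.3549)
  v7: (1-0.654)·(3.59,-1.02) + 0.654·(10.04,-3.12) = (7.8083,-2.3934)
Perimeter = Σ |v_{i+1} − v_i|:
  edge 1→2: √(-6.2375² + 3.2082²) = 7.0142 (running 7.0142)
  edge 2→3: √(-4.6534² + -1.8074²) = 4.9920 (running 12.0063)
  edge 3→4: √(0.4925² + -8.5708²) = 8.5849 (running 20.5912)
  edge 4→5: √(3.7370² + -1.1156²) = 3.9000 (running 24.4912)
  edge 5→6: √(5.3944² + -0.2979²) = 5.4026 (running 29.8938)
  edge 6→7: √(2.3422² + 3.9615²) = 4.6022 (running 34.4959)
  edge 7→1: √(-1.0752² + 4.6220²) = 4.7454 (running 39.2413)
Perimeter = 39.2413

Perimeter at t=0.654: 39.2413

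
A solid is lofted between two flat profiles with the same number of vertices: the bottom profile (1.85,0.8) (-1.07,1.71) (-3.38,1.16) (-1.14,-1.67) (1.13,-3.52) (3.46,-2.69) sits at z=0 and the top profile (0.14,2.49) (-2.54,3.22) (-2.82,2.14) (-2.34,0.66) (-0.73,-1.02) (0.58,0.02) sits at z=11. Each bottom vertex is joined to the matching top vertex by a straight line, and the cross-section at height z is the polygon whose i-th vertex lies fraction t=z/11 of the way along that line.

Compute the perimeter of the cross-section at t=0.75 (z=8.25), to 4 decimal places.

Perimeter at t=0.75: 13.2622

Cross-section at t=0.75: each vertex is (1-t)·p0[i] + t·p1[i].
  v1: (1-0.75)·(1.85,0.8) + 0.75·(0.14,2.49) = (0.5675,2.0675)
  v2: (1-0.75)·(-1.07,1.71) + 0.75·(-2.54,3.22) = (-2.1725,2.8425)
  v3: (1-0.75)·(-3.38,1.16) + 0.75·(-2.82,2.14) = (-2.9600,1.8950)
  v4: (1-0.75)·(-1.14,-1.67) + 0.75·(-2.34,0.66) = (-2.0400,0.0775)
  v5: (1-0.75)·(1.13,-3.52) + 0.75·(-0.73,-1.02) = (-0.2650,-1.6450)
  v6: (1-0.75)·(3.46,-2.69) + 0.75·(0.58,0.02) = (1.3000,-0.6575)
Perimeter = Σ |v_{i+1} − v_i|:
  edge 1→2: √(-2.7400² + 0.7750²) = 2.8475 (running 2.8475)
  edge 2→3: √(-0.7875² + -0.9475²) = 1.2320 (running 4.0795)
  edge 3→4: √(0.9200² + -1.8175²) = 2.0371 (running 6.1166)
  edge 4→5: √(1.7750² + -1.7225²) = 2.4734 (running 8.5900)
  edge 5→6: √(1.5650² + 0.9875²) = 1.8505 (running 10.4405)
  edge 6→1: √(-0.7325² + 2.7250²) = 2.8217 (running 13.2622)
Perimeter = 13.2622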